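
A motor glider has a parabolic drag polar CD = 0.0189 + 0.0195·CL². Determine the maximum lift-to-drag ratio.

For CD = CD0 + K·CL², (L/D)max occurs at CL* = √(CD0/K) and equals 1/(2√(K·CD0)).
(L/D)max = 1/(2√(0.0195 × 0.0189)) = 1/(2 × 0.0192) = 26

(L/D)max = 26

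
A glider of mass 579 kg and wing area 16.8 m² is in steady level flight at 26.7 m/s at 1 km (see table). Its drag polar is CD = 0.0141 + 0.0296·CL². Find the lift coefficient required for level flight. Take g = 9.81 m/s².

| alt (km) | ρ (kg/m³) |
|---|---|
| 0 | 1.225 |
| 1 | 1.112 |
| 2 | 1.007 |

CL = 0.853

At 1 km, from the table: ρ = 1.112 kg/m³.
In steady level flight, lift balances weight: W = mg = 579 × 9.81 = 5680 N.
q = ½ρv² = ½ × 1.112 × 26.7² = 396.4 Pa.
Required CL = L/(qS) = 5680/(396.4·16.8) = 0.853.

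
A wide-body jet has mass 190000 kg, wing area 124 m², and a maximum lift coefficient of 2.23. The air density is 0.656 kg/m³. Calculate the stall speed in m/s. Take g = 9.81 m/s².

V_stall = 143 m/s

At stall, lift equals weight: L = W = m·g = 190000 × 9.81 = 1.864×10^6 N.
V_stall = √(2W/(ρ·S·CL,max)) = √(2 × 1.864×10^6 / (0.656 × 124 × 2.23))
V_stall = √20550 = 143 m/s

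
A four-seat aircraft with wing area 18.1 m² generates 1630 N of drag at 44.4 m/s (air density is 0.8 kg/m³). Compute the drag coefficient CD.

CD = 0.114

From D = ½ρv²S·CD, rearranging gives CD = 2D/(ρv²S).
CD = 2 × 1630 / (0.8 × 44.4² × 18.1) = 0.114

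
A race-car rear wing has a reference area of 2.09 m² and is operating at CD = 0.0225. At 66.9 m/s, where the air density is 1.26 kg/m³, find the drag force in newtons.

D = 133 N

Dynamic pressure q = ½ρv² = ½ × 1.26 × 66.9² = 2820 Pa.
D = q·S·CD = 2820 × 2.09 × 0.0225 = 133 N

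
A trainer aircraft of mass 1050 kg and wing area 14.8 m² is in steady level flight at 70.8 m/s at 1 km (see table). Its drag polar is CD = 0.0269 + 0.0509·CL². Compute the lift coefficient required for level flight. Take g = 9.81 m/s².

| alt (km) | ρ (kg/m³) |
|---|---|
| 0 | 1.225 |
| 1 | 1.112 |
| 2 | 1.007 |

At 1 km, from the table: ρ = 1.112 kg/m³.
Level flight ⇒ L = W = m·g = 1050 × 9.81 = 10300 N.
Dynamic pressure q = 0.5 × 1.112 × 70.8² = 2787 Pa.
CL = W/(q·S) = 10300 / (2787 × 14.8) = 0.2497.

CL = 0.25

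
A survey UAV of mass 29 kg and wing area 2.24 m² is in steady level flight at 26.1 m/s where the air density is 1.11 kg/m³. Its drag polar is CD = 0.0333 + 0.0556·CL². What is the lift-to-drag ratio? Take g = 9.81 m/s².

L/D = 8.49

In steady level flight, lift balances weight: W = mg = 29 × 9.81 = 284.49 N.
q = ½ρv² = ½ × 1.11 × 26.1² = 378.1 Pa.
CL = W/(q·S) = 284.49 / (378.1 × 2.24) = 0.3359.
CD = 0.0333 + 0.0556 × 0.3359² = 0.03957.
L/D = CL/CD = 0.3359 / 0.03957 = 8.49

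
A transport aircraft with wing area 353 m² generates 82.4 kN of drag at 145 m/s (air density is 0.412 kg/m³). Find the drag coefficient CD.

CD = 0.0539

From D = ½ρv²S·CD, rearranging gives CD = 2D/(ρv²S).
CD = 2 × 82400 / (0.412 × 145² × 353) = 0.0539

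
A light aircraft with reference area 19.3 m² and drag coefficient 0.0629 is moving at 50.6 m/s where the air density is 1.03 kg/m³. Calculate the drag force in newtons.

D = 1600 N

D = ½ρv²S·CD = ½ × 1.03 × 50.6² × 19.3 × 0.0629 = 1600 N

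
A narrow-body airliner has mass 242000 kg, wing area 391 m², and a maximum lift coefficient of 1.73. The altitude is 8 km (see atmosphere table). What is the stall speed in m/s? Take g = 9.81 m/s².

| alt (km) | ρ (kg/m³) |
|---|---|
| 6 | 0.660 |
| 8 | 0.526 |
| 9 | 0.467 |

V_stall = 116 m/s

At 8 km, from the table: ρ = 0.526 kg/m³.
At stall, lift equals weight: L = W = m·g = 242000 × 9.81 = 2.374×10^6 N.
V_stall = √(2W/(ρ·S·CL,max)) = √(2 × 2.374×10^6 / (0.526 × 391 × 1.73))
V_stall = √13340 = 116 m/s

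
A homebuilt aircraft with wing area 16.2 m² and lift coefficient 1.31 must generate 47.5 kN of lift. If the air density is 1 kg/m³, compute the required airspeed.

L = ½ρv²S·CL ⇒ v = √(2L/(ρ·S·CL))
v = √(2 × 47500 / (1 × 16.2 × 1.31)) = √4476 = 66.9 m/s

v = 66.9 m/s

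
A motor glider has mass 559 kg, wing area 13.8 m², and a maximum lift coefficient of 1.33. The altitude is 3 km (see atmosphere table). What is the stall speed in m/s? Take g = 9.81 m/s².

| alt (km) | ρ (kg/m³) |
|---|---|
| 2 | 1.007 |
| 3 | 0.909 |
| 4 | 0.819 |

At 3 km, from the table: ρ = 0.909 kg/m³.
Stall occurs when L = W at CL,max. W = mg = 559 × 9.81 = 5484 N.
From L = ½ρV²S·CL,max = W: V_stall = √(2W/(ρSCL,max)) = √(2·5484/(0.909·13.8·1.33))
V_stall = √657.4 = 25.6 m/s

V_stall = 25.6 m/s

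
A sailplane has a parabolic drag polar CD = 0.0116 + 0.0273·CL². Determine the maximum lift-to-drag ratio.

(L/D)max = 28.1

For CD = CD0 + K·CL², (L/D)max occurs at CL* = √(CD0/K) and equals 1/(2√(K·CD0)).
(L/D)max = 1/(2√(0.0273 × 0.0116)) = 1/(2 × 0.0178) = 28.1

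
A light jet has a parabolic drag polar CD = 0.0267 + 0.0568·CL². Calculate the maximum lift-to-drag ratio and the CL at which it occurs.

For CD = CD0 + K·CL², (L/D)max occurs at CL* = √(CD0/K) and equals 1/(2√(K·CD0)).
(L/D)max = 1/(2√(0.0568 × 0.0267)) = 1/(2 × 0.03894) = 12.8
CL* = √(0.0267/0.0568) = 0.686

(L/D)max = 12.8, at CL = 0.686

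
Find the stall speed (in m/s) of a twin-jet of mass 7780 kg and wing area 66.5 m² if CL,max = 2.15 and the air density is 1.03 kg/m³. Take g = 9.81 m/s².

Weight W = mg = 7780 × 9.81 = 76320 N.
V_stall = √(2W/(ρ·S·CL,max)) = √(2 × 76320 / (1.03 × 66.5 × 2.15))
V_stall = √1037 = 32.2 m/s

V_stall = 32.2 m/s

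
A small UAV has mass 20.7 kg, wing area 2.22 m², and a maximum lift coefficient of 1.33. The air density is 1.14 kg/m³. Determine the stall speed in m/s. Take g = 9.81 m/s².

V_stall = 11 m/s

Stall occurs when L = W at CL,max. W = mg = 20.7 × 9.81 = 203.1 N.
V_stall = √(2W/(ρ·S·CL,max)) = √(2 × 203.1 / (1.14 × 2.22 × 1.33))
V_stall = √120.7 = 11 m/s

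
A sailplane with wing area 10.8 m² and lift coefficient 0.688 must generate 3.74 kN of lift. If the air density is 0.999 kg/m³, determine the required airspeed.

L = ½ρv²S·CL ⇒ v = √(2L/(ρ·S·CL))
v = √(2 × 3740 / (0.999 × 10.8 × 0.688)) = √1008 = 31.7 m/s

v = 31.7 m/s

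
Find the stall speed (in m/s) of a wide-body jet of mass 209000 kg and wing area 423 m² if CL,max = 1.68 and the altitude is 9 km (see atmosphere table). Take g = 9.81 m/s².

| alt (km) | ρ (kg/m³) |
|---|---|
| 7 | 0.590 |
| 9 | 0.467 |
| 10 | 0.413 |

At 9 km, from the table: ρ = 0.467 kg/m³.
Weight W = mg = 209000 × 9.81 = 2.05×10^6 N.
V_stall = √(2W/(ρ·S·CL,max)) = √(2 × 2.05×10^6 / (0.467 × 423 × 1.68))
V_stall = √12360 = 111 m/s

V_stall = 111 m/s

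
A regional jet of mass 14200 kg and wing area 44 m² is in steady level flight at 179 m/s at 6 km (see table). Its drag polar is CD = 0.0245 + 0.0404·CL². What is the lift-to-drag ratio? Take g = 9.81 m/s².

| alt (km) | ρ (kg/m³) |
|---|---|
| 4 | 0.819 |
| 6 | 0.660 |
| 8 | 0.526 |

At 6 km, from the table: ρ = 0.660 kg/m³.
Level flight ⇒ L = W = m·g = 14200 × 9.81 = 1.393×10^5 N.
Dynamic pressure q = 0.5 × 0.66 × 179² = 10570 Pa.
CL = 2W/(ρv²S) = 2×1.393×10^5/(0.66×179²×44) = 0.2994.
CD = 0.0245 + 0.0404 × 0.2994² = 0.02812.
L/D = CL/CD = 0.2994 / 0.02812 = 10.6

L/D = 10.6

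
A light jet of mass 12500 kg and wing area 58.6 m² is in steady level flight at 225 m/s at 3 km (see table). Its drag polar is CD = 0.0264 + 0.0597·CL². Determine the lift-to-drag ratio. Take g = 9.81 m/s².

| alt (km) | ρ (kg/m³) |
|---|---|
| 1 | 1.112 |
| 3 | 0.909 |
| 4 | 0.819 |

L/D = 3.38

At 3 km, from the table: ρ = 0.909 kg/m³.
Level flight ⇒ L = W = m·g = 12500 × 9.81 = 1.2262×10^5 N.
q = ½ρv² = ½ × 0.909 × 225² = 23010 Pa.
CL = 2W/(ρv²S) = 2×1.2262×10^5/(0.909×225²×58.6) = 0.09095.
CD = 0.0264 + 0.0597 × 0.09095² = 0.02689.
L/D = CL/CD = 0.09095 / 0.02689 = 3.38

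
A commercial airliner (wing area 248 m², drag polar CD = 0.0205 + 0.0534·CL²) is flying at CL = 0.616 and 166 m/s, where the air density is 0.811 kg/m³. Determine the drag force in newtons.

D = 1.13×10^5 N

CD = 0.0205 + 0.0534 × 0.616² = 0.04076
D = ½ρv²S·CD = ½ × 0.811 × 166² × 248 × 0.04076 = 1.13×10^5 N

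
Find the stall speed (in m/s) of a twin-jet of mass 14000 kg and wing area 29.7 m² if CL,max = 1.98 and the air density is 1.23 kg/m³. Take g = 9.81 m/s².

Weight W = mg = 14000 × 9.81 = 1.373×10^5 N.
From L = ½ρV²S·CL,max = W: V_stall = √(2W/(ρSCL,max)) = √(2·1.373×10^5/(1.23·29.7·1.98))
V_stall = √3798 = 61.6 m/s

V_stall = 61.6 m/s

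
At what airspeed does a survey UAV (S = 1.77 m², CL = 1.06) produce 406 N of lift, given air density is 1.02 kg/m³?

v = 20.6 m/s

L = ½ρv²S·CL ⇒ v = √(2L/(ρ·S·CL))
v = √(2 × 406 / (1.02 × 1.77 × 1.06)) = √424.3 = 20.6 m/s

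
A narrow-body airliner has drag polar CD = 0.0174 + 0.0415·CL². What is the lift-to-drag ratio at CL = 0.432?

CD = 0.0174 + 0.0415 × 0.432² = 0.02514
L/D = CL/CD = 0.432 / 0.02514 = 17.2

L/D = 17.2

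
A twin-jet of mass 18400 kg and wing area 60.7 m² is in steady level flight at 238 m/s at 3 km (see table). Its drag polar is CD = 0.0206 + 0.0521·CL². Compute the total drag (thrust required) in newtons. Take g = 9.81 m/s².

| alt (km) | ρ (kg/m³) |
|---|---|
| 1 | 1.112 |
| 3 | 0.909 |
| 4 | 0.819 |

D = 33300 N

At 3 km, from the table: ρ = 0.909 kg/m³.
Weight W = mg = 18400 × 9.81 = 1.805×10^5 N; in level flight L = W.
q = ½ρv² = ½ × 0.909 × 238² = 25740 Pa.
CL = 2W/(ρv²S) = 2×1.805×10^5/(0.909×238²×60.7) = 0.1155.
CD = 0.0206 + 0.0521 × 0.1155² = 0.0213.
D = q·S·CD = 25740 × 60.7 × 0.0213 = 33280 N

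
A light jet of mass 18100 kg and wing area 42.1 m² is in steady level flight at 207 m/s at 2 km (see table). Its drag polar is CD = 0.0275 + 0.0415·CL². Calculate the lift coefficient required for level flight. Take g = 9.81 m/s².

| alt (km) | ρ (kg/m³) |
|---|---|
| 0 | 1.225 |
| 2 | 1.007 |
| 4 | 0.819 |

CL = 0.195

At 2 km, from the table: ρ = 1.007 kg/m³.
Weight W = mg = 18100 × 9.81 = 1.7756×10^5 N; in level flight L = W.
Dynamic pressure q = 0.5 × 1.007 × 207² = 21570 Pa.
CL = 2W/(ρv²S) = 2×1.7756×10^5/(1.007×207²×42.1) = 0.1955.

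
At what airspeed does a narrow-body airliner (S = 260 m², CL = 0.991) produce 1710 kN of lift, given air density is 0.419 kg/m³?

v = 178 m/s

L = ½ρv²S·CL ⇒ v = √(2L/(ρ·S·CL))
v = √(2 × 1.71×10^6 / (0.419 × 260 × 0.991)) = √31680 = 178 m/s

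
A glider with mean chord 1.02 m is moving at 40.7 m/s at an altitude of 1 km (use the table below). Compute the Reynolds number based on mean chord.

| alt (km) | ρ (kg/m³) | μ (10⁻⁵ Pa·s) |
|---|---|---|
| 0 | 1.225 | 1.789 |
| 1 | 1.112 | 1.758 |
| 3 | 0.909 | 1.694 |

At 1 km, from the table: ρ = 1.112 kg/m³, μ = 1.758×10⁻⁵ Pa·s.
Re = ρ·v·c/μ = 1.112 × 40.7 × 1.02 / (1.758×10⁻⁵) = 2.63×10^6

Re = 2.63×10^6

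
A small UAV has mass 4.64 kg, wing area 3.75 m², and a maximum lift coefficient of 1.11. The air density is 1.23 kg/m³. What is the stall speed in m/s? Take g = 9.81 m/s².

At stall, lift equals weight: L = W = m·g = 4.64 × 9.81 = 45.52 N.
V_stall = √(2W/(ρ·S·CL,max)) = √(2 × 45.52 / (1.23 × 3.75 × 1.11))
V_stall = √17.78 = 4.22 m/s

V_stall = 4.22 m/s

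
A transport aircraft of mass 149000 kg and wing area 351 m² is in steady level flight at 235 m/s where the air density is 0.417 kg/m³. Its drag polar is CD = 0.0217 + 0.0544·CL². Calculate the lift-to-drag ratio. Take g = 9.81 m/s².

L/D = 12.6

Level flight ⇒ L = W = m·g = 149000 × 9.81 = 1.4617×10^6 N.
q = ½ρv² = ½ × 0.417 × 235² = 11510 Pa.
CL = W/(q·S) = 1.4617×10^6 / (11510 × 351) = 0.3617.
CD = 0.0217 + 0.0544 × 0.3617² = 0.02882.
L/D = CL/CD = 0.3617 / 0.02882 = 12.6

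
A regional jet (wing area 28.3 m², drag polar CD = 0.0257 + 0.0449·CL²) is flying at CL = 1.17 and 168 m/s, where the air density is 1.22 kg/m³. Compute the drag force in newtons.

CD = 0.0257 + 0.0449 × 1.17² = 0.08716
D = ½ρv²S·CD = ½ × 1.22 × 168² × 28.3 × 0.08716 = 42500 N

D = 42500 N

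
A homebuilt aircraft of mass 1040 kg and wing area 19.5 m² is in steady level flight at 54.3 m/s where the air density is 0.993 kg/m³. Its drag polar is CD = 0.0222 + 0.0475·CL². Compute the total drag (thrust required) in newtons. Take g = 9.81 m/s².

D = 807 N

Level flight ⇒ L = W = m·g = 1040 × 9.81 = 10202 N.
q = ½ρv² = ½ × 0.993 × 54.3² = 1464 Pa.
CL = W/(q·S) = 10202 / (1464 × 19.5) = 0.3574.
CD = 0.0222 + 0.0475 × 0.3574² = 0.02827.
D = q·S·CD = 1464 × 19.5 × 0.02827 = 806.9 N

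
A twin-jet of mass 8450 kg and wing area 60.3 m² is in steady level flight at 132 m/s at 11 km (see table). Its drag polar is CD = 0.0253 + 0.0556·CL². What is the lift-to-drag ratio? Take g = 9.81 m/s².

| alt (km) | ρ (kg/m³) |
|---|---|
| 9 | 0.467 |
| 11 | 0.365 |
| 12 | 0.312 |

At 11 km, from the table: ρ = 0.365 kg/m³.
Weight W = mg = 8450 × 9.81 = 82894 N; in level flight L = W.
Dynamic pressure q = 0.5 × 0.365 × 132² = 3180 Pa.
CL = W/(q·S) = 82894 / (3180 × 60.3) = 0.4323.
CD = 0.0253 + 0.0556 × 0.4323² = 0.03569.
L/D = CL/CD = 0.4323 / 0.03569 = 12.1

L/D = 12.1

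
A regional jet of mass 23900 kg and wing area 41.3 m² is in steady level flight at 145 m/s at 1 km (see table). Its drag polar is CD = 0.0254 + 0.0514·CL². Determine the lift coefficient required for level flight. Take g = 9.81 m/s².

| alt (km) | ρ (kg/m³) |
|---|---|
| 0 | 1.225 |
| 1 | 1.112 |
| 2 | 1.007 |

CL = 0.486

At 1 km, from the table: ρ = 1.112 kg/m³.
In steady level flight, lift balances weight: W = mg = 23900 × 9.81 = 2.3446×10^5 N.
Dynamic pressure q = 0.5 × 1.112 × 145² = 11690 Pa.
Required CL = L/(qS) = 2.3446×10^5/(11690·41.3) = 0.4856.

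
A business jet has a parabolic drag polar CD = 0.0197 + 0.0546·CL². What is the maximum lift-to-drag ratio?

For CD = CD0 + K·CL², (L/D)max occurs at CL* = √(CD0/K) and equals 1/(2√(K·CD0)).
(L/D)max = 1/(2√(0.0546 × 0.0197)) = 1/(2 × 0.0328) = 15.2

(L/D)max = 15.2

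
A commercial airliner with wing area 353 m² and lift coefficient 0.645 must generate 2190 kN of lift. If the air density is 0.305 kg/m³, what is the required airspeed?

v = 251 m/s

L = ½ρv²S·CL ⇒ v = √(2L/(ρ·S·CL))
v = √(2 × 2.19×10^6 / (0.305 × 353 × 0.645)) = √63070 = 251 m/s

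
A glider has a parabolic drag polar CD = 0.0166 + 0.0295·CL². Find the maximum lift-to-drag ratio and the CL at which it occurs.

For CD = CD0 + K·CL², (L/D)max occurs at CL* = √(CD0/K) and equals 1/(2√(K·CD0)).
(L/D)max = 1/(2√(0.0295 × 0.0166)) = 1/(2 × 0.02213) = 22.6
CL* = √(0.0166/0.0295) = 0.75

(L/D)max = 22.6, at CL = 0.75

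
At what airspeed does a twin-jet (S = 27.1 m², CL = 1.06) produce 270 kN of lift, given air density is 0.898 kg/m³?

L = ½ρv²S·CL ⇒ v = √(2L/(ρ·S·CL))
v = √(2 × 2.7×10^5 / (0.898 × 27.1 × 1.06)) = √20930 = 145 m/s

v = 145 m/s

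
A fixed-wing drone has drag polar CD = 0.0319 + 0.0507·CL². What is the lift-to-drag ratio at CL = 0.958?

CD = 0.0319 + 0.0507 × 0.958² = 0.07843
L/D = CL/CD = 0.958 / 0.07843 = 12.2

L/D = 12.2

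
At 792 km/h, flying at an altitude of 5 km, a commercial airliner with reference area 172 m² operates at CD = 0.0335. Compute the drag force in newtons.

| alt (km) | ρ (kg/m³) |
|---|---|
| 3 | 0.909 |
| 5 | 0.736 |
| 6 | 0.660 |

At 5 km, from the table: ρ = 0.736 kg/m³.
Convert speed: v = 792 km/h ÷ 3.6 = 220 m/s.
D = ½ρv²S·CD = ½ × 0.736 × 220² × 172 × 0.0335 = 1.03×10^5 N ≈ 103 kN

D = 1.03×10^5 N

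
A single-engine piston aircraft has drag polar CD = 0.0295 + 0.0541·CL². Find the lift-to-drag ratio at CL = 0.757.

CD = 0.0295 + 0.0541 × 0.757² = 0.0605
L/D = CL/CD = 0.757 / 0.0605 = 12.5

L/D = 12.5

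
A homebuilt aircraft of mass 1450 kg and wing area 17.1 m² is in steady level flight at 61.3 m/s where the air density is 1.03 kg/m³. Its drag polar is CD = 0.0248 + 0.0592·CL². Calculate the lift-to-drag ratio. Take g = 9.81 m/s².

In steady level flight, lift balances weight: W = mg = 1450 × 9.81 = 14224 N.
Dynamic pressure q = 0.5 × 1.03 × 61.3² = 1935 Pa.
CL = 2W/(ρv²S) = 2×14224/(1.03×61.3²×17.1) = 0.4298.
CD = 0.0248 + 0.0592 × 0.4298² = 0.03574.
L/D = CL/CD = 0.4298 / 0.03574 = 12

L/D = 12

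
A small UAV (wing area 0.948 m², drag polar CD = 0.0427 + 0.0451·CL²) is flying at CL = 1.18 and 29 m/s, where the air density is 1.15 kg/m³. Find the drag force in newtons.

D = 48.4 N

CD = 0.0427 + 0.0451 × 1.18² = 0.1055
D = ½ρv²S·CD = ½ × 1.15 × 29² × 0.948 × 0.1055 = 48.4 N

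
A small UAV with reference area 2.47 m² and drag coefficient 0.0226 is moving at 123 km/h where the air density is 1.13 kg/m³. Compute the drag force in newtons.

Convert speed: v = 123 km/h ÷ 3.6 = 34.17 m/s.
D = ½ρv²S·CD = ½ × 1.13 × 34.17² × 2.47 × 0.0226 = 36.8 N

D = 36.8 N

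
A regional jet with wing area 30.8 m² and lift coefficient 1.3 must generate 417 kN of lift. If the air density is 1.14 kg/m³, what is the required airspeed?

L = ½ρv²S·CL ⇒ v = √(2L/(ρ·S·CL))
v = √(2 × 4.17×10^5 / (1.14 × 30.8 × 1.3)) = √18270 = 135 m/s

v = 135 m/s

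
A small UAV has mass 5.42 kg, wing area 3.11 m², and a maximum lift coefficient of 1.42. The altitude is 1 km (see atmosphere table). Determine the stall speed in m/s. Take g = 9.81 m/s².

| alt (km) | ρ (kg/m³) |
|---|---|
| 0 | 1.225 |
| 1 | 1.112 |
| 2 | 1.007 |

At 1 km, from the table: ρ = 1.112 kg/m³.
At stall, lift equals weight: L = W = m·g = 5.42 × 9.81 = 53.17 N.
From L = ½ρV²S·CL,max = W: V_stall = √(2W/(ρSCL,max)) = √(2·53.17/(1.112·3.11·1.42))
V_stall = √21.65 = 4.65 m/s

V_stall = 4.65 m/s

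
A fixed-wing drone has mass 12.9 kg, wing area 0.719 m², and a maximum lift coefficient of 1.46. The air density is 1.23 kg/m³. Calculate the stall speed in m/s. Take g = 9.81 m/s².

V_stall = 14 m/s

Stall occurs when L = W at CL,max. W = mg = 12.9 × 9.81 = 126.5 N.
From L = ½ρV²S·CL,max = W: V_stall = √(2W/(ρSCL,max)) = √(2·126.5/(1.23·0.719·1.46))
V_stall = √196 = 14 m/s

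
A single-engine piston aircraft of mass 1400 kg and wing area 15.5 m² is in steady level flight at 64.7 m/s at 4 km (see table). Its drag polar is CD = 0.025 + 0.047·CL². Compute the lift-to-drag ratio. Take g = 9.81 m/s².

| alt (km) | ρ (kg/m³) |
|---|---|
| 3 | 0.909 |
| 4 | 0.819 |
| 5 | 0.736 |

At 4 km, from the table: ρ = 0.819 kg/m³.
Weight W = mg = 1400 × 9.81 = 13734 N; in level flight L = W.
q = ½ρv² = ½ × 0.819 × 64.7² = 1714 Pa.
Required CL = L/(qS) = 13734/(1714·15.5) = 0.5169.
CD = 0.025 + 0.047 × 0.5169² = 0.03756.
L/D = CL/CD = 0.5169 / 0.03756 = 13.8

L/D = 13.8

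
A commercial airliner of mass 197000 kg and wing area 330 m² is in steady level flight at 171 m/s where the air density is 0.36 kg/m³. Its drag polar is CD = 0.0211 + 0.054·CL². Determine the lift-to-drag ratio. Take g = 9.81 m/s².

L/D = 12.7

Weight W = mg = 197000 × 9.81 = 1.9326×10^6 N; in level flight L = W.
q = ½ρv² = ½ × 0.36 × 171² = 5263 Pa.
CL = 2W/(ρv²S) = 2×1.9326×10^6/(0.36×171²×330) = 1.113.
CD = 0.0211 + 0.054 × 1.113² = 0.08795.
L/D = CL/CD = 1.113 / 0.08795 = 12.7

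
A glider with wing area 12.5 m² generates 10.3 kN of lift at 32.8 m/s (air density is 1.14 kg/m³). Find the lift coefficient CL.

From L = ½ρv²S·CL, rearranging gives CL = 2L/(ρv²S).
CL = 2 × 10300 / (1.14 × 32.8² × 12.5) = 1.34

CL = 1.34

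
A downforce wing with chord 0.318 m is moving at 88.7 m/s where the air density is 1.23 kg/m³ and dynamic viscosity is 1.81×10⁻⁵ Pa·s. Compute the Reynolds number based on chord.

Re = ρ·v·c/μ = 1.23 × 88.7 × 0.318 / (1.81×10⁻⁵) = 1.92×10^6

Re = 1.92×10^6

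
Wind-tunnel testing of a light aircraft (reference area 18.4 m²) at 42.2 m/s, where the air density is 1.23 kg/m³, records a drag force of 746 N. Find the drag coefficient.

CD = 0.037

From D = ½ρv²S·CD, rearranging gives CD = 2D/(ρv²S).
CD = 2 × 746 / (1.23 × 42.2² × 18.4) = 0.037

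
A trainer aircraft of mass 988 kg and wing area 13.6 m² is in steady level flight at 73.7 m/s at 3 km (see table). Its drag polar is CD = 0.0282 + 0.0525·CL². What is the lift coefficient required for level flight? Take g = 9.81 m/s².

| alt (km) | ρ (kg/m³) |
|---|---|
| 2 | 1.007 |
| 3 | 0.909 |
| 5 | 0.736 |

At 3 km, from the table: ρ = 0.909 kg/m³.
In steady level flight, lift balances weight: W = mg = 988 × 9.81 = 9692.3 N.
q = ½ρv² = ½ × 0.909 × 73.7² = 2469 Pa.
CL = 2W/(ρv²S) = 2×9692.3/(0.909×73.7²×13.6) = 0.2887.

CL = 0.289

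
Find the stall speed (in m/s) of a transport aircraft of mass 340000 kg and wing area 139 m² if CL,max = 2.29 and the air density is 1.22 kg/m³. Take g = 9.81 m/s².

V_stall = 131 m/s

Weight W = mg = 340000 × 9.81 = 3.335×10^6 N.
V_stall = √(2W/(ρ·S·CL,max)) = √(2 × 3.335×10^6 / (1.22 × 139 × 2.29))
V_stall = √17180 = 131 m/s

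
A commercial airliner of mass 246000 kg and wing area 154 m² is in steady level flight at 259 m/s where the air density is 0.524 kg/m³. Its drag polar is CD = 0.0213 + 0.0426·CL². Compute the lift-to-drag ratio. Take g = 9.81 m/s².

In steady level flight, lift balances weight: W = mg = 246000 × 9.81 = 2.4133×10^6 N.
q = ½ρv² = ½ × 0.524 × 259² = 17580 Pa.
CL = 2W/(ρv²S) = 2×2.4133×10^6/(0.524×259²×154) = 0.8916.
CD = 0.0213 + 0.0426 × 0.8916² = 0.05517.
L/D = CL/CD = 0.8916 / 0.05517 = 16.2

L/D = 16.2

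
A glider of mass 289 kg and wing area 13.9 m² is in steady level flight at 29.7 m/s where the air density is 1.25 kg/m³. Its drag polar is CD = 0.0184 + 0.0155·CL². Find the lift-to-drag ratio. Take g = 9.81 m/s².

Level flight ⇒ L = W = m·g = 289 × 9.81 = 2835.1 N.
Dynamic pressure q = 0.5 × 1.25 × 29.7² = 551.3 Pa.
Required CL = L/(qS) = 2835.1/(551.3·13.9) = 0.37.
CD = 0.0184 + 0.0155 × 0.37² = 0.02052.
L/D = CL/CD = 0.37 / 0.02052 = 18

L/D = 18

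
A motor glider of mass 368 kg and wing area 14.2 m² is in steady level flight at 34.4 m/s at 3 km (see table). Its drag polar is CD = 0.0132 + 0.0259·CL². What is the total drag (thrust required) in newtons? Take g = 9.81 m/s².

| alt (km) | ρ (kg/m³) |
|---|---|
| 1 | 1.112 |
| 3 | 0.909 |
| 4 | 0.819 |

At 3 km, from the table: ρ = 0.909 kg/m³.
Weight W = mg = 368 × 9.81 = 3610.1 N; in level flight L = W.
Dynamic pressure q = 0.5 × 0.909 × 34.4² = 537.8 Pa.
CL = W/(q·S) = 3610.1 / (537.8 × 14.2) = 0.4727.
CD = 0.0132 + 0.0259 × 0.4727² = 0.01899.
D = q·S·CD = 537.8 × 14.2 × 0.01899 = 145 N

D = 145 N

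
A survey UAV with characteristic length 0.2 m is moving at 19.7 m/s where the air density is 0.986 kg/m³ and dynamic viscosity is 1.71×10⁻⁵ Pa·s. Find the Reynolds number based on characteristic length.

Re = 2.27×10^5

Re = ρ·v·c/μ = 0.986 × 19.7 × 0.2 / (1.71×10⁻⁵) = 2.27×10^5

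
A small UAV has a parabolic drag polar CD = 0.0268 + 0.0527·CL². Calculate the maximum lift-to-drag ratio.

(L/D)max = 13.3

For CD = CD0 + K·CL², (L/D)max occurs at CL* = √(CD0/K) and equals 1/(2√(K·CD0)).
(L/D)max = 1/(2√(0.0527 × 0.0268)) = 1/(2 × 0.03758) = 13.3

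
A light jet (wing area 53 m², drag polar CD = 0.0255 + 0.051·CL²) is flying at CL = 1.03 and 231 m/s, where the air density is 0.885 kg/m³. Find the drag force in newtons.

D = 99600 N

CD = 0.0255 + 0.051 × 1.03² = 0.07961
D = ½ρv²S·CD = ½ × 0.885 × 231² × 53 × 0.07961 = 99600 N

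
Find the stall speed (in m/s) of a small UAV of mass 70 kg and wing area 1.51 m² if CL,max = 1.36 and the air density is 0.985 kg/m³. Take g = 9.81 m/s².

Weight W = mg = 70 × 9.81 = 686.7 N.
From L = ½ρV²S·CL,max = W: V_stall = √(2W/(ρSCL,max)) = √(2·686.7/(0.985·1.51·1.36))
V_stall = √679 = 26.1 m/s

V_stall = 26.1 m/s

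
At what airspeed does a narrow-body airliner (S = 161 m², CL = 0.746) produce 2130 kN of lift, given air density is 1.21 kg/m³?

v = 171 m/s

L = ½ρv²S·CL ⇒ v = √(2L/(ρ·S·CL))
v = √(2 × 2.13×10^6 / (1.21 × 161 × 0.746)) = √29310 = 171 m/s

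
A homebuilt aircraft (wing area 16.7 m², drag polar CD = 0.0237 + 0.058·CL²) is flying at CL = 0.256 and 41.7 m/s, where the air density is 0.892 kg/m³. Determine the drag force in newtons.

CD = 0.0237 + 0.058 × 0.256² = 0.0275
D = ½ρv²S·CD = ½ × 0.892 × 41.7² × 16.7 × 0.0275 = 356 N

D = 356 N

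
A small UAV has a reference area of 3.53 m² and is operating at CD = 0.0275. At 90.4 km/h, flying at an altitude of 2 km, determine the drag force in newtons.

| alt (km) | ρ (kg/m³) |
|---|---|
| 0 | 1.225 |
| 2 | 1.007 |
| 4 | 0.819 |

At 2 km, from the table: ρ = 1.007 kg/m³.
Convert speed: v = 90.4 km/h ÷ 3.6 = 25.11 m/s.
D = ½ρv²S·CD = ½ × 1.007 × 25.11² × 3.53 × 0.0275 = 30.8 N

D = 30.8 N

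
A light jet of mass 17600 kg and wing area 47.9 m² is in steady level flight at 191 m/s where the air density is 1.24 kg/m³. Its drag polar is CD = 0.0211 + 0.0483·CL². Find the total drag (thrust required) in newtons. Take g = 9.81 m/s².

In steady level flight, lift balances weight: W = mg = 17600 × 9.81 = 1.7266×10^5 N.
q = ½ρv² = ½ × 1.24 × 191² = 22620 Pa.
Required CL = L/(qS) = 1.7266×10^5/(22620·47.9) = 0.1594.
CD = 0.0211 + 0.0483 × 0.1594² = 0.02233.
D = q·S·CD = 22620 × 47.9 × 0.02233 = 24190 N

D = 24200 N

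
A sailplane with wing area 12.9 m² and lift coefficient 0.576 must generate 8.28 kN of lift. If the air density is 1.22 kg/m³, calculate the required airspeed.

v = 42.7 m/s

L = ½ρv²S·CL ⇒ v = √(2L/(ρ·S·CL))
v = √(2 × 8280 / (1.22 × 12.9 × 0.576)) = √1827 = 42.7 m/s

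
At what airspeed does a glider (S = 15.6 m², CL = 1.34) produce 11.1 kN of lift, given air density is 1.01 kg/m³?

L = ½ρv²S·CL ⇒ v = √(2L/(ρ·S·CL))
v = √(2 × 11100 / (1.01 × 15.6 × 1.34)) = √1051 = 32.4 m/s

v = 32.4 m/s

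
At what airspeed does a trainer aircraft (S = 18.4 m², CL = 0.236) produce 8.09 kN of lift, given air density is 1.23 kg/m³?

L = ½ρv²S·CL ⇒ v = √(2L/(ρ·S·CL))
v = √(2 × 8090 / (1.23 × 18.4 × 0.236)) = √3029 = 55 m/s

v = 55 m/s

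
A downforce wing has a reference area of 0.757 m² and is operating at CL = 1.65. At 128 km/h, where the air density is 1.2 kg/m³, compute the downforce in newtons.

Convert speed: v = 128 km/h ÷ 3.6 = 35.56 m/s.
L = ½ρv²S·CL = ½ × 1.2 × 35.56² × 0.757 × 1.65 = 947 N

L = 947 N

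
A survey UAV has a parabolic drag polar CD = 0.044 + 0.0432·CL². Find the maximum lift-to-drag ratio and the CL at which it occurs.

(L/D)max = 11.5, at CL = 1.01

For CD = CD0 + K·CL², (L/D)max occurs at CL* = √(CD0/K) and equals 1/(2√(K·CD0)).
(L/D)max = 1/(2√(0.0432 × 0.044)) = 1/(2 × 0.0436) = 11.5
CL* = √(0.044/0.0432) = 1.01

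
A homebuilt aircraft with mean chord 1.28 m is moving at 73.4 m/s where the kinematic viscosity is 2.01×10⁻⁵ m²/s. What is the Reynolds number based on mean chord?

Re = v·c/ν = 73.4 × 1.28 / (2.01×10⁻⁵) = 4.67×10^6

Re = 4.67×10^6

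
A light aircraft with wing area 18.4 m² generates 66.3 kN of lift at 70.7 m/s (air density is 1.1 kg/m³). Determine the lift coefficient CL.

CL = 1.31

From L = ½ρv²S·CL, rearranging gives CL = 2L/(ρv²S).
CL = 2 × 66300 / (1.1 × 70.7² × 18.4) = 1.31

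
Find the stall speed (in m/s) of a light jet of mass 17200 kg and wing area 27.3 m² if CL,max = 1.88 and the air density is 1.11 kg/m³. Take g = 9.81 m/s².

Stall occurs when L = W at CL,max. W = mg = 17200 × 9.81 = 1.687×10^5 N.
V_stall = √(2W/(ρ·S·CL,max)) = √(2 × 1.687×10^5 / (1.11 × 27.3 × 1.88))
V_stall = √5924 = 77 m/s

V_stall = 77 m/s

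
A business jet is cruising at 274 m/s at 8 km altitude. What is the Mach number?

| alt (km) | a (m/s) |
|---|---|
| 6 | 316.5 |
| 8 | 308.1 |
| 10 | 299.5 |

At 8 km, from the table: a = 308.1 m/s.
M = v/a = 274 / 308.1 = 0.889

M = 0.889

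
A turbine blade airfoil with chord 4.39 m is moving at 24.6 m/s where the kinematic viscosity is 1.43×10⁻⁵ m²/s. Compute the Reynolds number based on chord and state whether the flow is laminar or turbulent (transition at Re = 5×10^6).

Re = 7.55×10^6 (turbulent)

Re = v·c/ν = 24.6 × 4.39 / (1.43×10⁻⁵) = 7.55×10^6
Since 7.55×10^6 > 5×10^6, the flow is turbulent.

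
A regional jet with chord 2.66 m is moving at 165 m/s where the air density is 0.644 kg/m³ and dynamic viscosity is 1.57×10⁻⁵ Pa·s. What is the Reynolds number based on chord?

Re = ρ·v·c/μ = 0.644 × 165 × 2.66 / (1.57×10⁻⁵) = 1.8×10^7

Re = 1.8×10^7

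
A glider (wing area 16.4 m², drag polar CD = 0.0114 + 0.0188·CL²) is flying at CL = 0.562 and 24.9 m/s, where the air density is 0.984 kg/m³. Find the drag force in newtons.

D = 86.7 N

CD = 0.0114 + 0.0188 × 0.562² = 0.01734
D = ½ρv²S·CD = ½ × 0.984 × 24.9² × 16.4 × 0.01734 = 86.7 N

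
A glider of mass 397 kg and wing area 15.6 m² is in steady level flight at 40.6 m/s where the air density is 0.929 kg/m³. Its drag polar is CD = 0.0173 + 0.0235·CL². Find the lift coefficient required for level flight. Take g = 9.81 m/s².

In steady level flight, lift balances weight: W = mg = 397 × 9.81 = 3894.6 N.
Dynamic pressure q = 0.5 × 0.929 × 40.6² = 765.7 Pa.
CL = W/(q·S) = 3894.6 / (765.7 × 15.6) = 0.3261.

CL = 0.326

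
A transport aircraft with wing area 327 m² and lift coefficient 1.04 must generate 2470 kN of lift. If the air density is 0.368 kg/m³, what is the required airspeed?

v = 199 m/s

L = ½ρv²S·CL ⇒ v = √(2L/(ρ·S·CL))
v = √(2 × 2.47×10^6 / (0.368 × 327 × 1.04)) = √39470 = 199 m/s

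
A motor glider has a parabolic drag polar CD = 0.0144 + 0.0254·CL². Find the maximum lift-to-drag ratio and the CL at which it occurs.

For CD = CD0 + K·CL², (L/D)max occurs at CL* = √(CD0/K) and equals 1/(2√(K·CD0)).
(L/D)max = 1/(2√(0.0254 × 0.0144)) = 1/(2 × 0.01912) = 26.1
CL* = √(0.0144/0.0254) = 0.753

(L/D)max = 26.1, at CL = 0.753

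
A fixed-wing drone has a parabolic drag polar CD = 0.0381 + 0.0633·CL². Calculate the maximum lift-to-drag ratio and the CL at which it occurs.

(L/D)max = 10.2, at CL = 0.776

For CD = CD0 + K·CL², (L/D)max occurs at CL* = √(CD0/K) and equals 1/(2√(K·CD0)).
(L/D)max = 1/(2√(0.0633 × 0.0381)) = 1/(2 × 0.04911) = 10.2
CL* = √(0.0381/0.0633) = 0.776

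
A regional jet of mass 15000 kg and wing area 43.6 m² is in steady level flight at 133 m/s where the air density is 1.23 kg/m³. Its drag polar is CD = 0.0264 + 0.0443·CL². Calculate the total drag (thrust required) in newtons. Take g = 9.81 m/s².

Weight W = mg = 15000 × 9.81 = 1.4715×10^5 N; in level flight L = W.
Dynamic pressure q = 0.5 × 1.23 × 133² = 10880 Pa.
Required CL = L/(qS) = 1.4715×10^5/(10880·43.6) = 0.3102.
CD = 0.0264 + 0.0443 × 0.3102² = 0.03066.
D = q·S·CD = 10880 × 43.6 × 0.03066 = 14540 N

D = 14500 N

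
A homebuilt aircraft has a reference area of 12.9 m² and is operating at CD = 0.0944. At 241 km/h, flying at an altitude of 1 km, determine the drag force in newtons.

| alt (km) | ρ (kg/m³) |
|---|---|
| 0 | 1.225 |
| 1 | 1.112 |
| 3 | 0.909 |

At 1 km, from the table: ρ = 1.112 kg/m³.
Convert speed: v = 241 km/h ÷ 3.6 = 66.94 m/s.
D = ½ρv²S·CD = ½ × 1.112 × 66.94² × 12.9 × 0.0944 = 3030 N

D = 3030 N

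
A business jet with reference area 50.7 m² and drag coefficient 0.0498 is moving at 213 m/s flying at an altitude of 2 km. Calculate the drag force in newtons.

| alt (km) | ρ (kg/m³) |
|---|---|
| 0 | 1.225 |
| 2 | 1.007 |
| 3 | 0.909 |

D = 57700 N

At 2 km, from the table: ρ = 1.007 kg/m³.
Dynamic pressure q = ½ρv² = ½ × 1.007 × 213² = 22840 Pa.
D = q·S·CD = 22840 × 50.7 × 0.0498 = 57700 N ≈ 57.7 kN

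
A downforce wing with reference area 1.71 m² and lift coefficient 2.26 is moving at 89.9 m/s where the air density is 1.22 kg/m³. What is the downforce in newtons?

L = 19100 N

L = ½ρv²S·CL = ½ × 1.22 × 89.9² × 1.71 × 2.26 = 19100 N ≈ 19.1 kN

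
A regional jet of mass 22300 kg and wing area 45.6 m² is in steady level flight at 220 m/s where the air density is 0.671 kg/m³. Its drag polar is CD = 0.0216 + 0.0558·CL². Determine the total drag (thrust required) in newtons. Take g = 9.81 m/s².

D = 19600 N

Weight W = mg = 22300 × 9.81 = 2.1876×10^5 N; in level flight L = W.
q = ½ρv² = ½ × 0.671 × 220² = 16240 Pa.
Required CL = L/(qS) = 2.1876×10^5/(16240·45.6) = 0.2954.
CD = 0.0216 + 0.0558 × 0.2954² = 0.02647.
D = q·S·CD = 16240 × 45.6 × 0.02647 = 19600 N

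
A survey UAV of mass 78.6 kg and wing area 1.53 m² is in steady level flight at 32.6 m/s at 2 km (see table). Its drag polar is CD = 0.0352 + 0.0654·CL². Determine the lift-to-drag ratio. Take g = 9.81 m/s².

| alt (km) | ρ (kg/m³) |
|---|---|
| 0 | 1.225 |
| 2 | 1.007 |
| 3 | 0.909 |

At 2 km, from the table: ρ = 1.007 kg/m³.
Weight W = mg = 78.6 × 9.81 = 771.07 N; in level flight L = W.
q = ½ρv² = ½ × 1.007 × 32.6² = 535.1 Pa.
CL = 2W/(ρv²S) = 2×771.07/(1.007×32.6²×1.53) = 0.9418.
CD = 0.0352 + 0.0654 × 0.9418² = 0.09321.
L/D = CL/CD = 0.9418 / 0.09321 = 10.1

L/D = 10.1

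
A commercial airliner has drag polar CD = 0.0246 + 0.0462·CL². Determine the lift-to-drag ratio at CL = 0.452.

CD = 0.0246 + 0.0462 × 0.452² = 0.03404
L/D = CL/CD = 0.452 / 0.03404 = 13.3

L/D = 13.3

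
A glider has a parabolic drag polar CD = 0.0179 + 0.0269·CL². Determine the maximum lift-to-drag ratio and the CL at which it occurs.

For CD = CD0 + K·CL², (L/D)max occurs at CL* = √(CD0/K) and equals 1/(2√(K·CD0)).
(L/D)max = 1/(2√(0.0269 × 0.0179)) = 1/(2 × 0.02194) = 22.8
CL* = √(0.0179/0.0269) = 0.816

(L/D)max = 22.8, at CL = 0.816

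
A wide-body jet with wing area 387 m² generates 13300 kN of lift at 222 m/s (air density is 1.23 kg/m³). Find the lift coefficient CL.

From L = ½ρv²S·CL, rearranging gives CL = 2L/(ρv²S).
CL = 2 × 1.33×10^7 / (1.23 × 222² × 387) = 1.13

CL = 1.13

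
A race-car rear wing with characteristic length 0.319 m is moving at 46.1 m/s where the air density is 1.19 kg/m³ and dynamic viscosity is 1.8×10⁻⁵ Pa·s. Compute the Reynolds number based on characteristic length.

Re = ρ·v·c/μ = 1.19 × 46.1 × 0.319 / (1.8×10⁻⁵) = 9.72×10^5

Re = 9.72×10^5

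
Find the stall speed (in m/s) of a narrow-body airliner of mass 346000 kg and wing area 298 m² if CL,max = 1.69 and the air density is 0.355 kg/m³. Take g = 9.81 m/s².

Stall occurs when L = W at CL,max. W = mg = 346000 × 9.81 = 3.394×10^6 N.
From L = ½ρV²S·CL,max = W: V_stall = √(2W/(ρSCL,max)) = √(2·3.394×10^6/(0.355·298·1.69))
V_stall = √37970 = 195 m/s

V_stall = 195 m/s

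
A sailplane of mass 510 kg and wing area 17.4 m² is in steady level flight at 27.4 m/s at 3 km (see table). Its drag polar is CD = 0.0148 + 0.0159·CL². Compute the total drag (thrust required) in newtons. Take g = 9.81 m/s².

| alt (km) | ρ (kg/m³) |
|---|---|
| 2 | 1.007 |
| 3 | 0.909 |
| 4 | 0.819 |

At 3 km, from the table: ρ = 0.909 kg/m³.
In steady level flight, lift balances weight: W = mg = 510 × 9.81 = 5003.1 N.
Dynamic pressure q = 0.5 × 0.909 × 27.4² = 341.2 Pa.
CL = W/(q·S) = 5003.1 / (341.2 × 17.4) = 0.8427.
CD = 0.0148 + 0.0159 × 0.8427² = 0.02609.
D = q·S·CD = 341.2 × 17.4 × 0.02609 = 154.9 N

D = 155 N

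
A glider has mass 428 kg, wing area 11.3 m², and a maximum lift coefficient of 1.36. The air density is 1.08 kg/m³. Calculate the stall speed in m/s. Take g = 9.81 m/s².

At stall, lift equals weight: L = W = m·g = 428 × 9.81 = 4199 N.
V_stall = √(2W/(ρ·S·CL,max)) = √(2 × 4199 / (1.08 × 11.3 × 1.36))
V_stall = √505.9 = 22.5 m/s

V_stall = 22.5 m/s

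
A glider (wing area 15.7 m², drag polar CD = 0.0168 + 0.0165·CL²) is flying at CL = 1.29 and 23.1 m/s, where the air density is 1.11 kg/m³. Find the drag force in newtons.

D = 206 N

CD = 0.0168 + 0.0165 × 1.29² = 0.04426
D = ½ρv²S·CD = ½ × 1.11 × 23.1² × 15.7 × 0.04426 = 206 N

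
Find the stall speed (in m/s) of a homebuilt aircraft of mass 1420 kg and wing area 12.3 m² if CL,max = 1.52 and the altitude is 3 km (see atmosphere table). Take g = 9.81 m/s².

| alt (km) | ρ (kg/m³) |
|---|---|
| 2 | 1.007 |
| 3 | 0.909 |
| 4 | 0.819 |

V_stall = 40.5 m/s

At 3 km, from the table: ρ = 0.909 kg/m³.
At stall, lift equals weight: L = W = m·g = 1420 × 9.81 = 13930 N.
V_stall = √(2W/(ρ·S·CL,max)) = √(2 × 13930 / (0.909 × 12.3 × 1.52))
V_stall = √1639 = 40.5 m/s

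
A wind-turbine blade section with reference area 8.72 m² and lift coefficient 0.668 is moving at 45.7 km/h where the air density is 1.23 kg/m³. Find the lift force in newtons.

Convert speed: v = 45.7 km/h ÷ 3.6 = 12.69 m/s.
Dynamic pressure q = ½ρv² = ½ × 1.23 × 12.69² = 99.11 Pa.
L = q·S·CL = 99.11 × 8.72 × 0.668 = 577 N

L = 577 N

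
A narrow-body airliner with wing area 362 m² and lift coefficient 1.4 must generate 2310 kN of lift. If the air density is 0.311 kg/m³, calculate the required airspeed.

L = ½ρv²S·CL ⇒ v = √(2L/(ρ·S·CL))
v = √(2 × 2.31×10^6 / (0.311 × 362 × 1.4)) = √29310 = 171 m/s

v = 171 m/s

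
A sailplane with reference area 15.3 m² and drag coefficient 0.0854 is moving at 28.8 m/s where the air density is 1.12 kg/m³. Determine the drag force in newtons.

Dynamic pressure q = ½ρv² = ½ × 1.12 × 28.8² = 464.5 Pa.
D = q·S·CD = 464.5 × 15.3 × 0.0854 = 607 N

D = 607 N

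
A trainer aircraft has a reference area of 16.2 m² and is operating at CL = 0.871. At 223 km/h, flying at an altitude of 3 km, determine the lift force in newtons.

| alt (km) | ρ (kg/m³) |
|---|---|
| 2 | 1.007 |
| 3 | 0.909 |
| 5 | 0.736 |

L = 24600 N

At 3 km, from the table: ρ = 0.909 kg/m³.
Convert speed: v = 223 km/h ÷ 3.6 = 61.94 m/s.
Dynamic pressure q = ½ρv² = ½ × 0.909 × 61.94² = 1744 Pa.
L = q·S·CL = 1744 × 16.2 × 0.871 = 24600 N ≈ 24.6 kN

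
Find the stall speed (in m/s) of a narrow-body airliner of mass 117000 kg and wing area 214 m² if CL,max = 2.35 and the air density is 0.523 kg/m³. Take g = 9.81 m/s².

Weight W = mg = 117000 × 9.81 = 1.148×10^6 N.
From L = ½ρV²S·CL,max = W: V_stall = √(2W/(ρSCL,max)) = √(2·1.148×10^6/(0.523·214·2.35))
V_stall = √8728 = 93.4 m/s

V_stall = 93.4 m/s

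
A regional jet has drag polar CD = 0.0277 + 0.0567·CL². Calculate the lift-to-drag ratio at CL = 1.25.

CD = 0.0277 + 0.0567 × 1.25² = 0.1163
L/D = CL/CD = 1.25 / 0.1163 = 10.7

L/D = 10.7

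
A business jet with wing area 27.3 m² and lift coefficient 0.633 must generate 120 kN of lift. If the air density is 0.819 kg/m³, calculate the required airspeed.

v = 130 m/s

L = ½ρv²S·CL ⇒ v = √(2L/(ρ·S·CL))
v = √(2 × 1.2×10^5 / (0.819 × 27.3 × 0.633)) = √16960 = 130 m/s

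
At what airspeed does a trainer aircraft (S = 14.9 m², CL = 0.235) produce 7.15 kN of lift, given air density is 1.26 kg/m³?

L = ½ρv²S·CL ⇒ v = √(2L/(ρ·S·CL))
v = √(2 × 7150 / (1.26 × 14.9 × 0.235)) = √3241 = 56.9 m/s

v = 56.9 m/s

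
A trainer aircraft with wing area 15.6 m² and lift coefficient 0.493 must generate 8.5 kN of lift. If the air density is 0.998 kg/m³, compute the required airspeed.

L = ½ρv²S·CL ⇒ v = √(2L/(ρ·S·CL))
v = √(2 × 8500 / (0.998 × 15.6 × 0.493)) = √2215 = 47.1 m/s

v = 47.1 m/s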